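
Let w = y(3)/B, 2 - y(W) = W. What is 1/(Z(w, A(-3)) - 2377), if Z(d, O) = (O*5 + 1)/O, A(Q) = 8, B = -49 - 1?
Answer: -8/18975 ≈ -0.00042161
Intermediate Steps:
y(W) = 2 - W
B = -50
w = 1/50 (w = (2 - 1*3)/(-50) = (2 - 3)*(-1/50) = -1*(-1/50) = 1/50 ≈ 0.020000)
Z(d, O) = (1 + 5*O)/O (Z(d, O) = (5*O + 1)/O = (1 + 5*O)/O)
1/(Z(w, A(-3)) - 2377) = 1/((5 + 1/8) - 2377) = 1/((5 + ⅛) - 2377) = 1/(41/8 - 2377) = 1/(-18975/8) = -8/18975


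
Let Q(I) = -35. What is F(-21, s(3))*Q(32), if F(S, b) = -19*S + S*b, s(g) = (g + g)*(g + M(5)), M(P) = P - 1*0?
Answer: 21315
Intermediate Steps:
M(P) = P (M(P) = P + 0 = P)
s(g) = 2*g*(5 + g) (s(g) = (g + g)*(g + 5) = (2*g)*(5 + g) = 2*g*(5 + g))
F(-21, s(3))*Q(32) = -21*(-19 + 2*3*(5 + 3))*(-35) = -21*(-19 + 2*3*8)*(-35) = -21*(-19 + 48)*(-35) = -21*29*(-35) = -609*(-35) = 21315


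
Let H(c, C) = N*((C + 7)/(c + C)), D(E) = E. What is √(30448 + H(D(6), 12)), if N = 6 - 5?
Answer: √1096166/6 ≈ 174.50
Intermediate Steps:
N = 1
H(c, C) = (7 + C)/(C + c) (H(c, C) = 1*((C + 7)/(c + C)) = 1*((7 + C)/(C + c)) = (7 + C)/(C + c))
√(30448 + H(D(6), 12)) = √(30448 + (7 + 12)/(12 + 6)) = √(30448 + 19/18) = √(548083/18) = √1096166/6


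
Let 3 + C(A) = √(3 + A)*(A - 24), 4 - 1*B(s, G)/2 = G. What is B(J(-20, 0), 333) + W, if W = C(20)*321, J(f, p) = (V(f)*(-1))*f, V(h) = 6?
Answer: -1621 - 1284*√23 ≈ -7778.8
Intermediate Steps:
J(f, p) = -6*f (J(f, p) = (6*(-1))*f = -6*f)
B(s, G) = 8 - 2*G
C(A) = -3 + √(3 + A)*(-24 + A) (C(A) = -3 + √(3 + A)*(A - 24) = -3 + √(3 + A)*(-24 + A))
W = -963 - 1284*√23 (W = (-3 - 24*√(3 + 20) + 20*√(3 + 20))*321 = (-3 - 24*√23 + 20*√23)*321 = (-3 - 4*√23)*321 = -963 - 1284*√23 ≈ -7120.8)
B(J(-20, 0), 333) + W = (8 - 2*333) + (-963 - 1284*√23) = (8 - 666) + (-963 - 1284*√23) = -658 + (-963 - 1284*√23) = -1621 - 1284*√23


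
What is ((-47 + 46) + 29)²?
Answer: 784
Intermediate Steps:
((-47 + 46) + 29)² = (-1 + 29)² = 28² = 784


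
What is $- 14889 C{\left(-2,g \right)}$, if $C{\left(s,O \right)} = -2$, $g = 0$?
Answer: $29778$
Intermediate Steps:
$- 14889 C{\left(-2,g \right)} = \left(-14889\right) \left(-2\right) = 29778$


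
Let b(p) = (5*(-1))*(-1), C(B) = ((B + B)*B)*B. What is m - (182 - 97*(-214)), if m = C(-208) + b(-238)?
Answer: -18018759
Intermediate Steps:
C(B) = 2*B³ (C(B) = ((2*B)*B)*B = (2*B²)*B = 2*B³)
b(p) = 5 (b(p) = -5*(-1) = 5)
m = -17997819 (m = 2*(-208)³ + 5 = 2*(-8998912) + 5 = -17997824 + 5 = -17997819)
m - (182 - 97*(-214)) = -17997819 - (182 - 97*(-214)) = -17997819 - (182 + 20758) = -17997819 - 1*20940 = -17997819 - 20940 = -18018759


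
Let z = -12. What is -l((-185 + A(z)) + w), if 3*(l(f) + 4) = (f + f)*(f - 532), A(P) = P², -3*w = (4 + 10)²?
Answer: -1221662/27 ≈ -45247.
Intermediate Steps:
w = -196/3 (w = -(4 + 10)²/3 = -⅓*14² = -⅓*196 = -196/3 ≈ -65.333)
l(f) = -4 + 2*f*(-532 + f)/3 (l(f) = -4 + ((f + f)*(f - 532))/3 = -4 + ((2*f)*(-532 + f))/3 = -4 + (2*f*(-532 + f))/3 = -4 + 2*f*(-532 + f)/3)
-l((-185 + A(z)) + w) = -(-4 - 1064*((-185 + (-12)²) - 196/3)/3 + 2*((-185 + (-12)²) - 196/3)²/3) = -(-4 - 1064*((-185 + 144) - 196/3)/3 + 2*((-185 + 144) - 196/3)²/3) = -(-4 - 1064*(-41 - 196/3)/3 + 2*(-41 - 196/3)²/3) = -(-4 - 1064/3*(-319/3) + 2*(-319/3)²/3) = -(-4 + 339416/9 + (⅔)*(101761/9)) = -(-4 + 339416/9 + 203522/27) = -1*1221662/27 = -1221662/27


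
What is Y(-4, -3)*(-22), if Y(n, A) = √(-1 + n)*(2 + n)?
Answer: 44*I*√5 ≈ 98.387*I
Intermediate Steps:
Y(-4, -3)*(-22) = (√(-1 - 4)*(2 - 4))*(-22) = (√(-5)*(-2))*(-22) = ((I*√5)*(-2))*(-22) = -2*I*√5*(-22) = 44*I*√5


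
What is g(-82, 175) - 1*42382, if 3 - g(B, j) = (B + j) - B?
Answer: -42554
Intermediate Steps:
g(B, j) = 3 - j (g(B, j) = 3 - ((B + j) - B) = 3 - j)
g(-82, 175) - 1*42382 = (3 - 1*175) - 1*42382 = (3 - 175) - 42382 = -172 - 42382 = -42554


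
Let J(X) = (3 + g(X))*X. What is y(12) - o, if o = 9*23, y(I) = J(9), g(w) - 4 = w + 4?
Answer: -27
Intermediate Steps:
g(w) = 8 + w (g(w) = 4 + (w + 4) = 4 + (4 + w) = 8 + w)
J(X) = X*(11 + X) (J(X) = (3 + (8 + X))*X = (11 + X)*X = X*(11 + X))
y(I) = 180 (y(I) = 9*(11 + 9) = 9*20 = 180)
o = 207
y(12) - o = 180 - 1*207 = 180 - 207 = -27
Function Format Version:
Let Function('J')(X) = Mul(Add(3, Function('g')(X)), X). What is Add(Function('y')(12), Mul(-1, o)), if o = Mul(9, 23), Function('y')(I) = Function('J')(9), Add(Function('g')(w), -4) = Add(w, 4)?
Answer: -27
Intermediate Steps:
Function('g')(w) = Add(8, w) (Function('g')(w) = Add(4, Add(w, 4)) = Add(4, Add(4, w)) = Add(8, w))
Function('J')(X) = Mul(X, Add(11, X)) (Function('J')(X) = Mul(Add(3, Add(8, X)), X) = Mul(Add(11, X), X) = Mul(X, Add(11, X)))
Function('y')(I) = 180 (Function('y')(I) = Mul(9, Add(11, 9)) = Mul(9, 20) = 180)
o = 207
Add(Function('y')(12), Mul(-1, o)) = Add(180, Mul(-1, 207)) = Add(180, -207) = -27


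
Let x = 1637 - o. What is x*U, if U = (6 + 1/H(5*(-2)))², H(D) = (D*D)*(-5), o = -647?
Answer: 5135574571/62500 ≈ 82169.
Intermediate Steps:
H(D) = -5*D² (H(D) = D²*(-5) = -5*D²)
x = 2284 (x = 1637 - 1*(-647) = 1637 + 647 = 2284)
U = 8994001/250000 (U = (6 + 1/(-5*(5*(-2))²))² = (6 + 1/(-5*(-10)²))² = (6 + 1/(-5*100))² = (6 + 1/(-500))² = (6 - 1/500)² = (2999/500)² = 8994001/250000 ≈ 35.976)
x*U = 2284*(8994001/250000) = 5135574571/62500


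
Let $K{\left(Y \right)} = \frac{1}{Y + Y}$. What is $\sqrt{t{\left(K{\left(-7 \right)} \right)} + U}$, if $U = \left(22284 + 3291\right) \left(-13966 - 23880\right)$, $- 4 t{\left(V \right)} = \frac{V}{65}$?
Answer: $\frac{i \sqrt{3206109886979090}}{1820} \approx 31111.0 i$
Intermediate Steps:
$K{\left(Y \right)} = \frac{1}{2 Y}$
$t{\left(V \right)} = - \frac{V}{260}$ ($t{\left(V \right)} = - \frac{V \frac{1}{65}}{4} = - \frac{\frac{1}{65} V}{4} = - \frac{V}{260}$)
$U = -967911450$ ($U = 25575 \left(-37846\right) = -967911450$)
$\sqrt{t{\left(K{\left(-7 \right)} \right)} + U} = \sqrt{- \frac{\frac{1}{2} \frac{1}{-7}}{260} - 967911450} = \sqrt{- \frac{\frac{1}{2} \left(- \frac{1}{7}\right)}{260} - 967911450} = \sqrt{\left(- \frac{1}{260}\right) \left(- \frac{1}{14}\right) - 967911450} = \sqrt{\frac{1}{3640} - 967911450} = \sqrt{- \frac{3523197677999}{3640}} = \frac{i \sqrt{3206109886979090}}{1820}$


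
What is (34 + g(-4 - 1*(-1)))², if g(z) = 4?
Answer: 1444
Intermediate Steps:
(34 + g(-4 - 1*(-1)))² = (34 + 4)² = 38² = 1444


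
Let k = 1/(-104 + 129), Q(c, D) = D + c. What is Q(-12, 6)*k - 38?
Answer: -956/25 ≈ -38.240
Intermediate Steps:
k = 1/25 ≈ 0.040000
Q(-12, 6)*k - 38 = (6 - 12)*(1/25) - 38 = -6*1/25 - 38 = -6/25 - 38 = -956/25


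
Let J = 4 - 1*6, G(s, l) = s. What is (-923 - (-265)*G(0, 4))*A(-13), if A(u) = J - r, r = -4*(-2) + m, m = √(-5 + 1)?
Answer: 9230 + 1846*I ≈ 9230.0 + 1846.0*I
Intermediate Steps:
m = 2*I (m = √(-4) = 2*I ≈ 2.0*I)
J = -2 (J = 4 - 6 = -2)
r = 8 + 2*I (r = -4*(-2) + 2*I = 8 + 2*I ≈ 8.0 + 2.0*I)
A(u) = -10 - 2*I (A(u) = -2 - (8 + 2*I) = -2 + (-8 - 2*I) = -10 - 2*I)
(-923 - (-265)*G(0, 4))*A(-13) = (-923 - (-265)*0)*(-10 - 2*I) = (-923 - 1*0)*(-10 - 2*I) = (-923 + 0)*(-10 - 2*I) = -923*(-10 - 2*I) = 9230 + 1846*I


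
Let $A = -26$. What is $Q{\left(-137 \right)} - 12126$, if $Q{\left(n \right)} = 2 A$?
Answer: $-12178$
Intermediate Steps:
$Q{\left(n \right)} = -52$ ($Q{\left(n \right)} = 2 \left(-26\right) = -52$)
$Q{\left(-137 \right)} - 12126 = -52 - 12126 = -12178$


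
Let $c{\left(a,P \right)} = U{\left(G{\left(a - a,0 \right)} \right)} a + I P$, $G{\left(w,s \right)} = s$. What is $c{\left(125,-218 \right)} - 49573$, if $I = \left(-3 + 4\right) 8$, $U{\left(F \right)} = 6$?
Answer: $-50567$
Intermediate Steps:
$I = 8$ ($I = 1 \cdot 8 = 8$)
$c{\left(a,P \right)} = 6 a + 8 P$
$c{\left(125,-218 \right)} - 49573 = \left(6 \cdot 125 + 8 \left(-218\right)\right) - 49573 = \left(750 - 1744\right) - 49573 = -994 - 49573 = -50567$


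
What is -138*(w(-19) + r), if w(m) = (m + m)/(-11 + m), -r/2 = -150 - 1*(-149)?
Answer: -2254/5 ≈ -450.80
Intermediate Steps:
r = 2 (r = -2*(-150 - 1*(-149)) = -2*(-150 + 149) = -2*(-1) = 2)
w(m) = 2*m/(-11 + m) (w(m) = (2*m)/(-11 + m) = 2*m/(-11 + m))
-138*(w(-19) + r) = -138*(2*(-19)/(-11 - 19) + 2) = -138*(2*(-19)/(-30) + 2) = -138*(2*(-19)*(-1/30) + 2) = -138*(19/15 + 2) = -138*49/15 = -2254/5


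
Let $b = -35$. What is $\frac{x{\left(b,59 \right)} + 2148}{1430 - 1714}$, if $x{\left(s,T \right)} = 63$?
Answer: $- \frac{2211}{284} \approx -7.7852$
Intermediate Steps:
$\frac{x{\left(b,59 \right)} + 2148}{1430 - 1714} = \frac{63 + 2148}{1430 - 1714} = \frac{2211}{-284} = 2211 \left(- \frac{1}{284}\right) = - \frac{2211}{284}$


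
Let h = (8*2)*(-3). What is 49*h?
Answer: -2352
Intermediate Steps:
h = -48 (h = 16*(-3) = -48)
49*h = 49*(-48) = -2352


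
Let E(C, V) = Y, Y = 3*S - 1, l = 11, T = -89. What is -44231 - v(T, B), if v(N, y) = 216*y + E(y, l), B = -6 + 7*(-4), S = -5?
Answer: -36871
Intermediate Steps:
B = -34 (B = -6 - 28 = -34)
Y = -16 (Y = 3*(-5) - 1 = -15 - 1 = -16)
E(C, V) = -16
v(N, y) = -16 + 216*y (v(N, y) = 216*y - 16 = -16 + 216*y)
-44231 - v(T, B) = -44231 - (-16 + 216*(-34)) = -44231 - (-16 - 7344) = -44231 - 1*(-7360) = -44231 + 7360 = -36871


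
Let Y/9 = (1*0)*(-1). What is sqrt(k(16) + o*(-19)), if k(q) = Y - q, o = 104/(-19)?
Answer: 2*sqrt(22) ≈ 9.3808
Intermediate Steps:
o = -104/19 (o = 104*(-1/19) = -104/19 ≈ -5.4737)
Y = 0 (Y = 9*((1*0)*(-1)) = 9*(0*(-1)) = 9*0 = 0)
k(q) = -q (k(q) = 0 - q = -q)
sqrt(k(16) + o*(-19)) = sqrt(-1*16 - 104/19*(-19)) = sqrt(-16 + 104) = sqrt(88) = 2*sqrt(22)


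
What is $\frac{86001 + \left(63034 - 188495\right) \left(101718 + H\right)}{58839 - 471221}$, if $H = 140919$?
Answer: $\frac{15220697328}{206191} \approx 73818.0$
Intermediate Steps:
$\frac{86001 + \left(63034 - 188495\right) \left(101718 + H\right)}{58839 - 471221} = \frac{86001 + \left(63034 - 188495\right) \left(101718 + 140919\right)}{58839 - 471221} = \frac{86001 - 30441480657}{-412382} = \left(86001 - 30441480657\right) \left(- \frac{1}{412382}\right) = \left(-30441394656\right) \left(- \frac{1}{412382}\right) = \frac{15220697328}{206191}$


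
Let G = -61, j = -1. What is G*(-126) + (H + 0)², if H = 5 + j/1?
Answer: 7702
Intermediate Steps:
H = 4 (H = 5 - 1/1 = 5 - 1*1 = 5 - 1 = 4)
G*(-126) + (H + 0)² = -61*(-126) + (4 + 0)² = 7686 + 4² = 7686 + 16 = 7702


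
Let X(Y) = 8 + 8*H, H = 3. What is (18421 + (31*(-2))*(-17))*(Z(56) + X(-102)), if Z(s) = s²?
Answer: 61696800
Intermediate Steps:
X(Y) = 32 (X(Y) = 8 + 8*3 = 8 + 24 = 32)
(18421 + (31*(-2))*(-17))*(Z(56) + X(-102)) = (18421 + (31*(-2))*(-17))*(56² + 32) = (18421 - 62*(-17))*(3136 + 32) = (18421 + 1054)*3168 = 19475*3168 = 61696800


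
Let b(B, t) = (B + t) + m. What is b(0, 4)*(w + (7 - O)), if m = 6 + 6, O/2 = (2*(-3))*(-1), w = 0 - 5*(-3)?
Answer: 160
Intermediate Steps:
w = 15 (w = 0 + 15 = 15)
O = 12 (O = 2*((2*(-3))*(-1)) = 2*(-6*(-1)) = 2*6 = 12)
m = 12
b(B, t) = 12 + B + t (b(B, t) = (B + t) + 12 = 12 + B + t)
b(0, 4)*(w + (7 - O)) = (12 + 0 + 4)*(15 + (7 - 1*12)) = 16*(15 + (7 - 12)) = 16*(15 - 5) = 16*10 = 160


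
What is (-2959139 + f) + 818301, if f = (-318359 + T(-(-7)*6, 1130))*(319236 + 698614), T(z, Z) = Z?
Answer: -322893678488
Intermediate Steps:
f = -322891537650 (f = (-318359 + 1130)*(319236 + 698614) = -317229*1017850 = -322891537650)
(-2959139 + f) + 818301 = (-2959139 - 322891537650) + 818301 = -322894496789 + 818301 = -322893678488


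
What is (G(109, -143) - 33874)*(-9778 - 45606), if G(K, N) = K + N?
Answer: 1877960672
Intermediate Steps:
(G(109, -143) - 33874)*(-9778 - 45606) = ((109 - 143) - 33874)*(-9778 - 45606) = (-34 - 33874)*(-55384) = -33908*(-55384) = 1877960672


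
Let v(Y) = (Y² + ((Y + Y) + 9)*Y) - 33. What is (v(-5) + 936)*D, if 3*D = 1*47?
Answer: 14617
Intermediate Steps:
v(Y) = -33 + Y² + Y*(9 + 2*Y) (v(Y) = (Y² + (2*Y + 9)*Y) - 33 = (Y² + (9 + 2*Y)*Y) - 33 = (Y² + Y*(9 + 2*Y)) - 33 = -33 + Y² + Y*(9 + 2*Y))
D = 47/3 (D = (1*47)/3 = (⅓)*47 = 47/3 ≈ 15.667)
(v(-5) + 936)*D = ((-33 + 3*(-5)² + 9*(-5)) + 936)*(47/3) = ((-33 + 3*25 - 45) + 936)*(47/3) = ((-33 + 75 - 45) + 936)*(47/3) = (-3 + 936)*(47/3) = 933*(47/3) = 14617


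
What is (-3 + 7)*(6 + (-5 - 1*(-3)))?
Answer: 16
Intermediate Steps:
(-3 + 7)*(6 + (-5 - 1*(-3))) = 4*(6 + (-5 + 3)) = 4*(6 - 2) = 4*4 = 16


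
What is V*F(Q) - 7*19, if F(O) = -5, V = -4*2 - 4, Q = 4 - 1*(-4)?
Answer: -73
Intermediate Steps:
Q = 8 (Q = 4 + 4 = 8)
V = -12 (V = -8 - 4 = -12)
V*F(Q) - 7*19 = -12*(-5) - 7*19 = 60 - 133 = -73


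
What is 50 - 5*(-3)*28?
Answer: 470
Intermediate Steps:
50 - 5*(-3)*28 = 50 + 15*28 = 50 + 420 = 470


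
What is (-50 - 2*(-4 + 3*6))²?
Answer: 6084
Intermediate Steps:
(-50 - 2*(-4 + 3*6))² = (-50 - 2*(-4 + 18))² = (-50 - 2*14)² = (-50 - 28)² = (-78)² = 6084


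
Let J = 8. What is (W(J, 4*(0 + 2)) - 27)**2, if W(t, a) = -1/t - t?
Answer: 78961/64 ≈ 1233.8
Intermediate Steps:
W(t, a) = -t - 1/t
(W(J, 4*(0 + 2)) - 27)**2 = ((-1*8 - 1/8) - 27)**2 = ((-8 - 1*1/8) - 27)**2 = ((-8 - 1/8) - 27)**2 = (-65/8 - 27)**2 = (-281/8)**2 = 78961/64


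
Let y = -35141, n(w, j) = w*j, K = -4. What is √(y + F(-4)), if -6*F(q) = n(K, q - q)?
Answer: I*√35141 ≈ 187.46*I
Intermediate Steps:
n(w, j) = j*w
F(q) = 0 (F(q) = -(q - q)*(-4)/6 = -0*(-4) = -⅙*0 = 0)
√(y + F(-4)) = √(-35141 + 0) = √(-35141) = I*√35141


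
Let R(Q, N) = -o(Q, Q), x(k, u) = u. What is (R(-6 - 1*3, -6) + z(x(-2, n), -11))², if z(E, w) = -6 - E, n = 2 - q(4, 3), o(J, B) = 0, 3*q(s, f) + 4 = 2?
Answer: 676/9 ≈ 75.111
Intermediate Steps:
q(s, f) = -⅔ (q(s, f) = -4/3 + (⅓)*2 = -4/3 + ⅔ = -⅔)
n = 8/3 (n = 2 - 1*(-⅔) = 2 + ⅔ = 8/3 ≈ 2.6667)
R(Q, N) = 0 (R(Q, N) = -1*0 = 0)
(R(-6 - 1*3, -6) + z(x(-2, n), -11))² = (0 + (-6 - 1*8/3))² = (0 + (-6 - 8/3))² = (0 - 26/3)² = (-26/3)² = 676/9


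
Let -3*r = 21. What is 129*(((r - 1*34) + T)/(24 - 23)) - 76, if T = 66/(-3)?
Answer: -8203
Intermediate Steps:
r = -7 (r = -1/3*21 = -7)
T = -22 (T = 66*(-1/3) = -22)
129*(((r - 1*34) + T)/(24 - 23)) - 76 = 129*(((-7 - 1*34) - 22)/(24 - 23)) - 76 = 129*(((-7 - 34) - 22)/1) - 76 = 129*((-41 - 22)*1) - 76 = 129*(-63*1) - 76 = 129*(-63) - 76 = -8127 - 76 = -8203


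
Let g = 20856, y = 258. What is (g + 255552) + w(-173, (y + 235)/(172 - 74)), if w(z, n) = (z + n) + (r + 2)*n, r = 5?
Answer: 13537487/49 ≈ 2.7628e+5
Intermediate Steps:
w(z, n) = z + 8*n (w(z, n) = (z + n) + (5 + 2)*n = (n + z) + 7*n = z + 8*n)
(g + 255552) + w(-173, (y + 235)/(172 - 74)) = (20856 + 255552) + (-173 + 8*((258 + 235)/(172 - 74))) = 276408 + (-173 + 8*(493/98)) = 276408 + (-173 + 1972/49) = 276408 - 6505/49 = 13537487/49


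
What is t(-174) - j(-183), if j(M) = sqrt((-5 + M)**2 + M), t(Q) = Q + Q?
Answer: -348 - sqrt(35161) ≈ -535.51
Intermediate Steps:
t(Q) = 2*Q
j(M) = sqrt(M + (-5 + M)**2)
t(-174) - j(-183) = 2*(-174) - sqrt(-183 + (-5 - 183)**2) = -348 - sqrt(-183 + (-188)**2) = -348 - sqrt(-183 + 35344) = -348 - sqrt(35161)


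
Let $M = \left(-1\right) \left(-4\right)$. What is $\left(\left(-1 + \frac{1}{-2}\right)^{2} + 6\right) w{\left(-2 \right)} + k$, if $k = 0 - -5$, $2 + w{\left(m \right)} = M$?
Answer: $\frac{43}{2} \approx 21.5$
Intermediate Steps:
$M = 4$
$w{\left(m \right)} = 2$ ($w{\left(m \right)} = -2 + 4 = 2$)
$k = 5$ ($k = 0 + 5 = 5$)
$\left(\left(-1 + \frac{1}{-2}\right)^{2} + 6\right) w{\left(-2 \right)} + k = \left(\left(-1 + \frac{1}{-2}\right)^{2} + 6\right) 2 + 5 = \left(\left(-1 - \frac{1}{2}\right)^{2} + 6\right) 2 + 5 = \left(\left(- \frac{3}{2}\right)^{2} + 6\right) 2 + 5 = \left(\frac{9}{4} + 6\right) 2 + 5 = \frac{33}{4} \cdot 2 + 5 = \frac{33}{2} + 5 = \frac{43}{2}$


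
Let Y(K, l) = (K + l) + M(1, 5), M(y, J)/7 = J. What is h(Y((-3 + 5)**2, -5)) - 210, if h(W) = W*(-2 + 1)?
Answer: -244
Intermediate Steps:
M(y, J) = 7*J
Y(K, l) = 35 + K + l (Y(K, l) = (K + l) + 7*5 = (K + l) + 35 = 35 + K + l)
h(W) = -W (h(W) = W*(-1) = -W)
h(Y((-3 + 5)**2, -5)) - 210 = -(35 + (-3 + 5)**2 - 5) - 210 = -(35 + 2**2 - 5) - 210 = -(35 + 4 - 5) - 210 = -1*34 - 210 = -34 - 210 = -244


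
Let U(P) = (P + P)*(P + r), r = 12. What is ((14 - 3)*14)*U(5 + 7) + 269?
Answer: 88973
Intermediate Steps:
U(P) = 2*P*(12 + P) (U(P) = (P + P)*(P + 12) = (2*P)*(12 + P) = 2*P*(12 + P))
((14 - 3)*14)*U(5 + 7) + 269 = ((14 - 3)*14)*(2*(5 + 7)*(12 + (5 + 7))) + 269 = (11*14)*(2*12*(12 + 12)) + 269 = 154*(2*12*24) + 269 = 154*576 + 269 = 88704 + 269 = 88973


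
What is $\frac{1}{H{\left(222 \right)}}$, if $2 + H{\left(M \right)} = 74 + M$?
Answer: $\frac{1}{294} \approx 0.0034014$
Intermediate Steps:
$H{\left(M \right)} = 72 + M$ ($H{\left(M \right)} = -2 + \left(74 + M\right) = 72 + M$)
$\frac{1}{H{\left(222 \right)}} = \frac{1}{72 + 222} = \frac{1}{294}$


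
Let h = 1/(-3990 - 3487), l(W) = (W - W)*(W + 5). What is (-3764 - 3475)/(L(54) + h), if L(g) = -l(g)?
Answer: 54126003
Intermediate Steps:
l(W) = 0 (l(W) = 0*(5 + W) = 0)
h = -1/7477 (h = 1/(-7477) = -1/7477 ≈ -0.00013374)
L(g) = 0 (L(g) = -1*0 = 0)
(-3764 - 3475)/(L(54) + h) = (-3764 - 3475)/(0 - 1/7477) = -7239/(-1/7477) = -7239*(-7477) = 54126003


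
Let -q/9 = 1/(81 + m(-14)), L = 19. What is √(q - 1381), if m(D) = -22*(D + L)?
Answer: 2*I*√290290/29 ≈ 37.158*I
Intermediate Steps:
m(D) = -418 - 22*D (m(D) = -22*(D + 19) = -22*(19 + D) = -418 - 22*D)
q = 9/29 (q = -9/(81 + (-418 - 22*(-14))) = -9/(81 + (-418 + 308)) = -9/(81 - 110) = -9/(-29) = -9*(-1/29) = 9/29 ≈ 0.31034)
√(q - 1381) = √(9/29 - 1381) = √(-40040/29) = 2*I*√290290/29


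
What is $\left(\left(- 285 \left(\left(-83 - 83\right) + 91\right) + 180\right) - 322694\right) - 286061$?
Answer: $-587200$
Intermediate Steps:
$\left(\left(- 285 \left(\left(-83 - 83\right) + 91\right) + 180\right) - 322694\right) - 286061 = \left(\left(- 285 \left(-166 + 91\right) + 180\right) - 322694\right) - 286061 = \left(\left(\left(-285\right) \left(-75\right) + 180\right) - 322694\right) - 286061 = \left(\left(21375 + 180\right) - 322694\right) - 286061 = \left(21555 - 322694\right) - 286061 = -301139 - 286061 = -587200$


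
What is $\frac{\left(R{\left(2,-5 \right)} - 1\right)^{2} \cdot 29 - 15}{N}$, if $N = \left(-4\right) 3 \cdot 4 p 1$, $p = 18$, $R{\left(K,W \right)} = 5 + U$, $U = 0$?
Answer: $- \frac{449}{864} \approx -0.51968$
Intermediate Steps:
$R{\left(K,W \right)} = 5$ ($R{\left(K,W \right)} = 5 + 0 = 5$)
$N = -864$ ($N = \left(-4\right) 3 \cdot 4 \cdot 18 \cdot 1 = \left(-12\right) 4 \cdot 18 \cdot 1 = \left(-48\right) 18 \cdot 1 = \left(-864\right) 1 = -864$)
$\frac{\left(R{\left(2,-5 \right)} - 1\right)^{2} \cdot 29 - 15}{N} = \frac{\left(5 - 1\right)^{2} \cdot 29 - 15}{-864} = \left(4^{2} \cdot 29 - 15\right) \left(- \frac{1}{864}\right) = \left(16 \cdot 29 - 15\right) \left(- \frac{1}{864}\right) = \left(464 - 15\right) \left(- \frac{1}{864}\right) = 449 \left(- \frac{1}{864}\right) = - \frac{449}{864}$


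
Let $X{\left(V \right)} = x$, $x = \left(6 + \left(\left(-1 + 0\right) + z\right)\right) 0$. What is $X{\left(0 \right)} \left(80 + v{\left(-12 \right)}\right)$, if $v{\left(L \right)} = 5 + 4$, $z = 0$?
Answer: $0$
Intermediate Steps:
$x = 0$ ($x = \left(6 + \left(\left(-1 + 0\right) + 0\right)\right) 0 = \left(6 + \left(-1 + 0\right)\right) 0 = \left(6 - 1\right) 0 = 5 \cdot 0 = 0$)
$v{\left(L \right)} = 9$
$X{\left(V \right)} = 0$
$X{\left(0 \right)} \left(80 + v{\left(-12 \right)}\right) = 0 \left(80 + 9\right) = 0 \cdot 89 = 0$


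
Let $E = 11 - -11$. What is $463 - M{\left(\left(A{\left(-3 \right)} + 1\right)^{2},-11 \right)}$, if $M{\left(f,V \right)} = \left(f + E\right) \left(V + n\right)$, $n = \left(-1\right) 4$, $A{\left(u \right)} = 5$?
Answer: $1333$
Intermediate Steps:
$n = -4$
$E = 22$ ($E = 11 + 11 = 22$)
$M{\left(f,V \right)} = \left(-4 + V\right) \left(22 + f\right)$ ($M{\left(f,V \right)} = \left(f + 22\right) \left(V - 4\right) = \left(22 + f\right) \left(-4 + V\right) = \left(-4 + V\right) \left(22 + f\right)$)
$463 - M{\left(\left(A{\left(-3 \right)} + 1\right)^{2},-11 \right)} = 463 - \left(-88 - 4 \left(5 + 1\right)^{2} + 22 \left(-11\right) - 11 \left(5 + 1\right)^{2}\right) = 463 - \left(-88 - 4 \cdot 6^{2} - 242 - 11 \cdot 6^{2}\right) = 463 - \left(-88 - 144 - 242 - 396\right) = 463 - -870 = 463 + 870 = 1333$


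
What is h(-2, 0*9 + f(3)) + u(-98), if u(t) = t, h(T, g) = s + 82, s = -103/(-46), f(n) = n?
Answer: -633/46 ≈ -13.761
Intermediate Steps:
s = 103/46 (s = -103*(-1/46) = 103/46 ≈ 2.2391)
h(T, g) = 3875/46 (h(T, g) = 103/46 + 82 = 3875/46)
h(-2, 0*9 + f(3)) + u(-98) = 3875/46 - 98 = -633/46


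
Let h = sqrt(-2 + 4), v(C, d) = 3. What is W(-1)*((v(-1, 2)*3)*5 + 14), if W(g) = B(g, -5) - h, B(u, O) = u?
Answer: -59 - 59*sqrt(2) ≈ -142.44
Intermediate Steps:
h = sqrt(2) ≈ 1.4142
W(g) = g - sqrt(2)
W(-1)*((v(-1, 2)*3)*5 + 14) = (-1 - sqrt(2))*((3*3)*5 + 14) = (-1 - sqrt(2))*(9*5 + 14) = (-1 - sqrt(2))*(45 + 14) = (-1 - sqrt(2))*59 = -59 - 59*sqrt(2)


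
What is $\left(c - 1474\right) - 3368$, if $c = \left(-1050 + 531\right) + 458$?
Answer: $-4903$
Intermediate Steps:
$c = -61$ ($c = -519 + 458 = -61$)
$\left(c - 1474\right) - 3368 = \left(-61 - 1474\right) - 3368 = -1535 - 3368 = -4903$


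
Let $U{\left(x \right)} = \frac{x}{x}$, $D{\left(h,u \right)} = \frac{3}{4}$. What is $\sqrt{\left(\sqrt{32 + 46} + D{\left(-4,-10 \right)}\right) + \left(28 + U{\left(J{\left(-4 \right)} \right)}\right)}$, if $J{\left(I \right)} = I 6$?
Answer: $\frac{\sqrt{119 + 4 \sqrt{78}}}{2} \approx 6.2114$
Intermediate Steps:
$D{\left(h,u \right)} = \frac{3}{4}$ ($D{\left(h,u \right)} = 3 \cdot \frac{1}{4} = \frac{3}{4}$)
$J{\left(I \right)} = 6 I$
$U{\left(x \right)} = 1$
$\sqrt{\left(\sqrt{32 + 46} + D{\left(-4,-10 \right)}\right) + \left(28 + U{\left(J{\left(-4 \right)} \right)}\right)} = \sqrt{\left(\sqrt{32 + 46} + \frac{3}{4}\right) + \left(28 + 1\right)} = \sqrt{\left(\sqrt{78} + \frac{3}{4}\right) + 29} = \sqrt{\left(\frac{3}{4} + \sqrt{78}\right) + 29} = \sqrt{\frac{119}{4} + \sqrt{78}}$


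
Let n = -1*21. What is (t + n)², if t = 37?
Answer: 256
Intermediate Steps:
n = -21
(t + n)² = (37 - 21)² = 16² = 256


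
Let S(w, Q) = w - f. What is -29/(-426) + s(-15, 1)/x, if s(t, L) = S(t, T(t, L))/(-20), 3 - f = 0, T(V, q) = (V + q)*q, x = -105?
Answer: 2218/37275 ≈ 0.059504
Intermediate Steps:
T(V, q) = q*(V + q)
f = 3 (f = 3 - 1*0 = 3 + 0 = 3)
S(w, Q) = -3 + w (S(w, Q) = w - 1*3 = w - 3 = -3 + w)
s(t, L) = 3/20 - t/20 (s(t, L) = (-3 + t)/(-20) = (-3 + t)*(-1/20) = 3/20 - t/20)
-29/(-426) + s(-15, 1)/x = -29/(-426) + (3/20 - 1/20*(-15))/(-105) = -29*(-1/426) + (3/20 + ¾)*(-1/105) = 29/426 + (9/10)*(-1/105) = 29/426 - 3/350 = 2218/37275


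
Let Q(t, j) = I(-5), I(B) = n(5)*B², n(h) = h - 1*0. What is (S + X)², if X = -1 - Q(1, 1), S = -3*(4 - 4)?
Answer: 15876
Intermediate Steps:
n(h) = h (n(h) = h + 0 = h)
I(B) = 5*B²
Q(t, j) = 125 (Q(t, j) = 5*(-5)² = 5*25 = 125)
S = 0 (S = -3*0 = 0)
X = -126 (X = -1 - 1*125 = -1 - 125 = -126)
(S + X)² = (0 - 126)² = (-126)² = 15876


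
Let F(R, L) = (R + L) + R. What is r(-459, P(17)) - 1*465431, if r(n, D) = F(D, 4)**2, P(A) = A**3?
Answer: 96163469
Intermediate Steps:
F(R, L) = L + 2*R (F(R, L) = (L + R) + R = L + 2*R)
r(n, D) = (4 + 2*D)**2
r(-459, P(17)) - 1*465431 = 4*(2 + 17**3)**2 - 1*465431 = 4*(2 + 4913)**2 - 465431 = 4*4915**2 - 465431 = 4*24157225 - 465431 = 96628900 - 465431 = 96163469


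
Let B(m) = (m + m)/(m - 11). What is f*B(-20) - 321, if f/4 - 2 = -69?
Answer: -20671/31 ≈ -666.81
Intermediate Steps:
f = -268 (f = 8 + 4*(-69) = 8 - 276 = -268)
B(m) = 2*m/(-11 + m) (B(m) = (2*m)/(-11 + m) = 2*m/(-11 + m))
f*B(-20) - 321 = -536*(-20)/(-11 - 20) - 321 = -536*(-20)/(-31) - 321 = -536*(-20)*(-1)/31 - 321 = -268*40/31 - 321 = -10720/31 - 321 = -20671/31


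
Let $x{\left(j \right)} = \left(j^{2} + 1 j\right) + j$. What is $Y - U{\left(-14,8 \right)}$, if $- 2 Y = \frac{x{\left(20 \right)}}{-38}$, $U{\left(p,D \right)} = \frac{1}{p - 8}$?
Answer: $\frac{2439}{418} \approx 5.8349$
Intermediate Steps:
$x{\left(j \right)} = j^{2} + 2 j$ ($x{\left(j \right)} = \left(j^{2} + j\right) + j = \left(j + j^{2}\right) + j = j^{2} + 2 j$)
$U{\left(p,D \right)} = \frac{1}{-8 + p}$
$Y = \frac{110}{19}$ ($Y = - \frac{20 \left(2 + 20\right) \frac{1}{-38}}{2} = - \frac{20 \cdot 22 \left(- \frac{1}{38}\right)}{2} = - \frac{440 \left(- \frac{1}{38}\right)}{2} = \left(- \frac{1}{2}\right) \left(- \frac{220}{19}\right) = \frac{110}{19} \approx 5.7895$)
$Y - U{\left(-14,8 \right)} = \frac{110}{19} - \frac{1}{-8 - 14} = \frac{110}{19} - \frac{1}{-22} = \frac{110}{19} - - \frac{1}{22} = \frac{110}{19} + \frac{1}{22} = \frac{2439}{418}$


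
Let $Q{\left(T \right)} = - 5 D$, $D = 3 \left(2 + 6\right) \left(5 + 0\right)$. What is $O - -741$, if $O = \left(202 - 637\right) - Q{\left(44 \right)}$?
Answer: $906$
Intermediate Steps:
$D = 120$ ($D = 3 \cdot 8 \cdot 5 = 3 \cdot 40 = 120$)
$Q{\left(T \right)} = -600$ ($Q{\left(T \right)} = \left(-5\right) 120 = -600$)
$O = 165$ ($O = \left(202 - 637\right) - -600 = -435 + 600 = 165$)
$O - -741 = 165 - -741 = 165 + 741 = 906$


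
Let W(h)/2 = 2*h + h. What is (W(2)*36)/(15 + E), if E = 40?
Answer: 432/55 ≈ 7.8545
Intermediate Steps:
W(h) = 6*h (W(h) = 2*(2*h + h) = 2*(3*h) = 6*h)
(W(2)*36)/(15 + E) = ((6*2)*36)/(15 + 40) = (12*36)/55 = 432*(1/55) = 432/55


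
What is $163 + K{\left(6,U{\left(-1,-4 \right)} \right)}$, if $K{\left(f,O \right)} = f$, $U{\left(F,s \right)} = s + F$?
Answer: $169$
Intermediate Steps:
$U{\left(F,s \right)} = F + s$
$163 + K{\left(6,U{\left(-1,-4 \right)} \right)} = 163 + 6 = 169$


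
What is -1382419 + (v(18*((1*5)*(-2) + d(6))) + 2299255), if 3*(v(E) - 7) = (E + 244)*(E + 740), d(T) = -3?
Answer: 2755589/3 ≈ 9.1853e+5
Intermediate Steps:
v(E) = 7 + (244 + E)*(740 + E)/3 (v(E) = 7 + ((E + 244)*(E + 740))/3 = 7 + ((244 + E)*(740 + E))/3 = 7 + (244 + E)*(740 + E)/3)
-1382419 + (v(18*((1*5)*(-2) + d(6))) + 2299255) = -1382419 + ((180581/3 + 328*(18*((1*5)*(-2) - 3)) + (18*((1*5)*(-2) - 3))**2/3) + 2299255) = -1382419 + ((180581/3 + 328*(18*(5*(-2) - 3)) + (18*(5*(-2) - 3))**2/3) + 2299255) = -1382419 + ((180581/3 + 328*(18*(-10 - 3)) + (18*(-10 - 3))**2/3) + 2299255) = -1382419 + ((180581/3 + 328*(18*(-13)) + (18*(-13))**2/3) + 2299255) = -1382419 + ((180581/3 + 328*(-234) + (1/3)*(-234)**2) + 2299255) = -1382419 + ((180581/3 - 76752 + (1/3)*54756) + 2299255) = -1382419 + ((180581/3 - 76752 + 18252) + 2299255) = -1382419 + (5081/3 + 2299255) = -1382419 + 6902846/3 = 2755589/3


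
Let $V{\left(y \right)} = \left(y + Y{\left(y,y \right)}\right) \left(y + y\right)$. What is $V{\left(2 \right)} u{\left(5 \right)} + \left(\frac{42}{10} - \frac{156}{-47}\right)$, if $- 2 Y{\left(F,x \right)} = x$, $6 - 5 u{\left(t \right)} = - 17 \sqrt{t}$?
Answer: $\frac{579}{47} + \frac{68 \sqrt{5}}{5} \approx 42.73$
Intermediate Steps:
$u{\left(t \right)} = \frac{6}{5} + \frac{17 \sqrt{t}}{5}$ ($u{\left(t \right)} = \frac{6}{5} - \frac{\left(-17\right) \sqrt{t}}{5} = \frac{6}{5} + \frac{17 \sqrt{t}}{5}$)
$Y{\left(F,x \right)} = - \frac{x}{2}$
$V{\left(y \right)} = y^{2}$ ($V{\left(y \right)} = \left(y - \frac{y}{2}\right) \left(y + y\right) = \frac{y}{2} \cdot 2 y = y^{2}$)
$V{\left(2 \right)} u{\left(5 \right)} + \left(\frac{42}{10} - \frac{156}{-47}\right) = 2^{2} \left(\frac{6}{5} + \frac{17 \sqrt{5}}{5}\right) + \left(\frac{42}{10} - \frac{156}{-47}\right) = 4 \left(\frac{6}{5} + \frac{17 \sqrt{5}}{5}\right) + \left(42 \cdot \frac{1}{10} - - \frac{156}{47}\right) = \left(\frac{24}{5} + \frac{68 \sqrt{5}}{5}\right) + \left(\frac{21}{5} + \frac{156}{47}\right) = \left(\frac{24}{5} + \frac{68 \sqrt{5}}{5}\right) + \frac{1767}{235} = \frac{579}{47} + \frac{68 \sqrt{5}}{5}$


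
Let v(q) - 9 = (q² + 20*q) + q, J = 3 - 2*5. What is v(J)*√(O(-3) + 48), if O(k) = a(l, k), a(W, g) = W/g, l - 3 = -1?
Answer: -89*√426/3 ≈ -612.31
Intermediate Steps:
l = 2 (l = 3 - 1 = 2)
J = -7 (J = 3 - 10 = -7)
v(q) = 9 + q² + 21*q (v(q) = 9 + ((q² + 20*q) + q) = 9 + (q² + 21*q) = 9 + q² + 21*q)
O(k) = 2/k
v(J)*√(O(-3) + 48) = (9 + (-7)² + 21*(-7))*√(2/(-3) + 48) = (9 + 49 - 147)*√(2*(-⅓) + 48) = -89*√(-⅔ + 48) = -89*√426/3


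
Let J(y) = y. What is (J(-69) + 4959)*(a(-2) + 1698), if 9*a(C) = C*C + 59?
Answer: 8337450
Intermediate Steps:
a(C) = 59/9 + C²/9 (a(C) = (C*C + 59)/9 = (C² + 59)/9 = (59 + C²)/9 = 59/9 + C²/9)
(J(-69) + 4959)*(a(-2) + 1698) = (-69 + 4959)*((59/9 + (⅑)*(-2)²) + 1698) = 4890*((59/9 + (⅑)*4) + 1698) = 4890*((59/9 + 4/9) + 1698) = 4890*(7 + 1698) = 4890*1705 = 8337450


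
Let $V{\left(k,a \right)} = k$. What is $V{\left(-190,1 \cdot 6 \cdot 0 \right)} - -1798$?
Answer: $1608$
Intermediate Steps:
$V{\left(-190,1 \cdot 6 \cdot 0 \right)} - -1798 = -190 - -1798 = -190 + 1798 = 1608$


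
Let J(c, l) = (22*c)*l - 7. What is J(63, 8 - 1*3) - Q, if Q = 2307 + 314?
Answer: 4302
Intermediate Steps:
J(c, l) = -7 + 22*c*l (J(c, l) = 22*c*l - 7 = -7 + 22*c*l)
Q = 2621
J(63, 8 - 1*3) - Q = (-7 + 22*63*(8 - 1*3)) - 1*2621 = (-7 + 22*63*(8 - 3)) - 2621 = (-7 + 22*63*5) - 2621 = (-7 + 6930) - 2621 = 6923 - 2621 = 4302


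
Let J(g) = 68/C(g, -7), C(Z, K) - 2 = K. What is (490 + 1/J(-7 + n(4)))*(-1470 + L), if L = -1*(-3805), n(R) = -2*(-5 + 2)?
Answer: 77790525/68 ≈ 1.1440e+6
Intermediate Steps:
n(R) = 6 (n(R) = -2*(-3) = 6)
C(Z, K) = 2 + K
J(g) = -68/5 (J(g) = 68/(2 - 7) = 68/(-5) = 68*(-⅕) = -68/5)
L = 3805
(490 + 1/J(-7 + n(4)))*(-1470 + L) = (490 + 1/(-68/5))*(-1470 + 3805) = (490 - 5/68)*2335 = (33315/68)*2335 = 77790525/68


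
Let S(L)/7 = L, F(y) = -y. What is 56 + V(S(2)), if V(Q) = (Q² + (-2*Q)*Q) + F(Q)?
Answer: -154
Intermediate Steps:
S(L) = 7*L
V(Q) = -Q - Q² (V(Q) = (Q² + (-2*Q)*Q) - Q = (Q² - 2*Q²) - Q = -Q² - Q = -Q - Q²)
56 + V(S(2)) = 56 + (7*2)*(-1 - 7*2) = 56 + 14*(-1 - 1*14) = 56 + 14*(-1 - 14) = 56 + 14*(-15) = 56 - 210 = -154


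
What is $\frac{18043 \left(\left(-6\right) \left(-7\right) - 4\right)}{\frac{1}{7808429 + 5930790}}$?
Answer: $9420075679846$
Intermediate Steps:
$\frac{18043 \left(\left(-6\right) \left(-7\right) - 4\right)}{\frac{1}{7808429 + 5930790}} = \frac{18043 \left(42 - 4\right)}{\frac{1}{13739219}} = 18043 \cdot 38 \frac{1}{\frac{1}{13739219}} = 685634 \cdot 13739219 = 9420075679846$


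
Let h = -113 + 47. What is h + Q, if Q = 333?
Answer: 267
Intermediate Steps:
h = -66
h + Q = -66 + 333 = 267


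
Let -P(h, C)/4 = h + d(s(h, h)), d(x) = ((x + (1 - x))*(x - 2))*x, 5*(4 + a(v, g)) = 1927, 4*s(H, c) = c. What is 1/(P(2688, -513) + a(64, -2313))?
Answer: -5/9056653 ≈ -5.5208e-7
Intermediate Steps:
s(H, c) = c/4
a(v, g) = 1907/5 (a(v, g) = -4 + (1/5)*1927 = -4 + 1927/5 = 1907/5)
d(x) = x*(-2 + x) (d(x) = (1*(-2 + x))*x = (-2 + x)*x = x*(-2 + x))
P(h, C) = -4*h - h*(-2 + h/4) (P(h, C) = -4*(h + (h/4)*(-2 + h/4)) = -4*(h + h*(-2 + h/4)/4) = -4*h - h*(-2 + h/4))
1/(P(2688, -513) + a(64, -2313)) = 1/((1/4)*2688*(-8 - 1*2688) + 1907/5) = 1/((1/4)*2688*(-8 - 2688) + 1907/5) = 1/((1/4)*2688*(-2696) + 1907/5) = 1/(-1811712 + 1907/5) = 1/(-9056653/5) = -5/9056653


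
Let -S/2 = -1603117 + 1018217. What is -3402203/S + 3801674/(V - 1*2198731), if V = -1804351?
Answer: -9033247917423/2341402661800 ≈ -3.8581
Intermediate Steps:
S = 1169800 (S = -2*(-1603117 + 1018217) = -2*(-584900) = 1169800)
-3402203/S + 3801674/(V - 1*2198731) = -3402203/1169800 + 3801674/(-1804351 - 1*2198731) = -3402203*1/1169800 + 3801674/(-1804351 - 2198731) = -3402203/1169800 + 3801674/(-4003082) = -3402203/1169800 + 3801674*(-1/4003082) = -3402203/1169800 - 1900837/2001541 = -9033247917423/2341402661800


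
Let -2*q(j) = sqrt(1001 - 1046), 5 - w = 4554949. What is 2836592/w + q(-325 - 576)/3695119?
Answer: -177287/284684 - 3*I*sqrt(5)/7390238 ≈ -0.62275 - 9.0771e-7*I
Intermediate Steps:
w = -4554944 (w = 5 - 1*4554949 = 5 - 4554949 = -4554944)
q(j) = -3*I*sqrt(5)/2 (q(j) = -sqrt(1001 - 1046)/2 = -3*I*sqrt(5)/2)
2836592/w + q(-325 - 576)/3695119 = 2836592/(-4554944) - 3*I*sqrt(5)/2/3695119 = 2836592*(-1/4554944) - 3*I*sqrt(5)/2*(1/3695119) = -177287/284684 - 3*I*sqrt(5)/7390238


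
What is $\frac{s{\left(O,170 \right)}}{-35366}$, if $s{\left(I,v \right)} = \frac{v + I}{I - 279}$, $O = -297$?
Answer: $- \frac{127}{20370816} \approx -6.2344 \cdot 10^{-6}$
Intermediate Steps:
$s{\left(I,v \right)} = \frac{I + v}{-279 + I}$
$\frac{s{\left(O,170 \right)}}{-35366} = \frac{\frac{1}{-279 - 297} \left(-297 + 170\right)}{-35366} = \frac{1}{-576} \left(-127\right) \left(- \frac{1}{35366}\right) = \left(- \frac{1}{576}\right) \left(-127\right) \left(- \frac{1}{35366}\right) = \frac{127}{576} \left(- \frac{1}{35366}\right) = - \frac{127}{20370816}$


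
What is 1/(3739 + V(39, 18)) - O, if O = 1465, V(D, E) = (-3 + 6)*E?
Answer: -5556744/3793 ≈ -1465.0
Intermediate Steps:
V(D, E) = 3*E
1/(3739 + V(39, 18)) - O = 1/(3739 + 3*18) - 1*1465 = 1/(3739 + 54) - 1465 = 1/3793 - 1465 = -5556744/3793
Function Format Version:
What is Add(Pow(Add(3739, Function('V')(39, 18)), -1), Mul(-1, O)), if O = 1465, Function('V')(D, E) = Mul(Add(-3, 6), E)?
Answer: Rational(-5556744, 3793) ≈ -1465.0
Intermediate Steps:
Function('V')(D, E) = Mul(3, E)
Add(Pow(Add(3739, Function('V')(39, 18)), -1), Mul(-1, O)) = Add(Pow(Add(3739, Mul(3, 18)), -1), Mul(-1, 1465)) = Add(Pow(Add(3739, 54), -1), -1465) = Add(Pow(3793, -1), -1465) = Add(Rational(1, 3793), -1465) = Rational(-5556744, 3793)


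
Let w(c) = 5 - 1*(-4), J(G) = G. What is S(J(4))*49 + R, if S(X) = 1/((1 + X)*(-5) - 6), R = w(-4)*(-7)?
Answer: -2002/31 ≈ -64.581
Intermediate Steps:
w(c) = 9 (w(c) = 5 + 4 = 9)
R = -63 (R = 9*(-7) = -63)
S(X) = 1/(-11 - 5*X) (S(X) = 1/((-5 - 5*X) - 6) = 1/(-11 - 5*X))
S(J(4))*49 + R = -1/(11 + 5*4)*49 - 63 = -1/(11 + 20)*49 - 63 = -1/31*49 - 63 = -49/31 - 63 = -2002/31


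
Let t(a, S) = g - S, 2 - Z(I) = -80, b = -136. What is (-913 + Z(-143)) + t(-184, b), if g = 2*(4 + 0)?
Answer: -687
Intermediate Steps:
g = 8 (g = 2*4 = 8)
Z(I) = 82 (Z(I) = 2 - 1*(-80) = 2 + 80 = 82)
t(a, S) = 8 - S
(-913 + Z(-143)) + t(-184, b) = (-913 + 82) + (8 - 1*(-136)) = -831 + (8 + 136) = -831 + 144 = -687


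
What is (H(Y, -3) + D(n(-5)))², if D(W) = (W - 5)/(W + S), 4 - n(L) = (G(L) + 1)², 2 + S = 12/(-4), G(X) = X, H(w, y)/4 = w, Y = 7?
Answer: 841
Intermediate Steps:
H(w, y) = 4*w
S = -5 (S = -2 + 12/(-4) = -2 + 12*(-¼) = -2 - 3 = -5)
n(L) = 4 - (1 + L)² (n(L) = 4 - (L + 1)² = 4 - (1 + L)²)
D(W) = 1 (D(W) = (W - 5)/(W - 5) = (-5 + W)/(-5 + W) = 1)
(H(Y, -3) + D(n(-5)))² = (4*7 + 1)² = (28 + 1)² = 29² = 841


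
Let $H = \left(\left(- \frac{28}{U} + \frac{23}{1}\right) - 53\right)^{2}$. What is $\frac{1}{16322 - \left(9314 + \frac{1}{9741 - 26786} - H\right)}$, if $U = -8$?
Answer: $\frac{68180}{525684849} \approx 0.0001297$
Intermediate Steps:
$H = \frac{2809}{4}$ ($H = \left(\left(- \frac{28}{-8} + \frac{23}{1}\right) - 53\right)^{2} = \left(\left(\left(-28\right) \left(- \frac{1}{8}\right) + 23 \cdot 1\right) - 53\right)^{2} = \left(\left(\frac{7}{2} + 23\right) - 53\right)^{2} = \left(\frac{53}{2} - 53\right)^{2} = \left(- \frac{53}{2}\right)^{2} = \frac{2809}{4} \approx 702.25$)
$\frac{1}{16322 - \left(9314 + \frac{1}{9741 - 26786} - H\right)} = \frac{1}{16322 + \left(\left(\left(\frac{2809}{4} + 771\right) - 10085\right) - \frac{1}{9741 - 26786}\right)} = \frac{1}{16322 + \left(\left(\frac{5893}{4} - 10085\right) - \frac{1}{-17045}\right)} = \frac{1}{16322 - \frac{587149111}{68180}} = \frac{1}{\frac{525684849}{68180}} = \frac{68180}{525684849}$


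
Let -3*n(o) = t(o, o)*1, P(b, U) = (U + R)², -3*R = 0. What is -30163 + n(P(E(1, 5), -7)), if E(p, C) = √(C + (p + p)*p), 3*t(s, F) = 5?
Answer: -271472/9 ≈ -30164.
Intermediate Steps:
R = 0 (R = -⅓*0 = 0)
t(s, F) = 5/3 (t(s, F) = (⅓)*5 = 5/3)
E(p, C) = √(C + 2*p²) (E(p, C) = √(C + (2*p)*p) = √(C + 2*p²))
P(b, U) = U² (P(b, U) = (U + 0)² = U²)
n(o) = -5/9
-30163 + n(P(E(1, 5), -7)) = -30163 - 5/9 = -271472/9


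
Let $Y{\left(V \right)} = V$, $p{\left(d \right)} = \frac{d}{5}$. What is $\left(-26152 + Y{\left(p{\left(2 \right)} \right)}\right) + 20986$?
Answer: $- \frac{25828}{5} \approx -5165.6$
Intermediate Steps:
$p{\left(d \right)} = \frac{d}{5}$ ($p{\left(d \right)} = d \frac{1}{5} = \frac{d}{5}$)
$\left(-26152 + Y{\left(p{\left(2 \right)} \right)}\right) + 20986 = \left(-26152 + \frac{1}{5} \cdot 2\right) + 20986 = \left(-26152 + \frac{2}{5}\right) + 20986 = - \frac{130758}{5} + 20986 = - \frac{25828}{5}$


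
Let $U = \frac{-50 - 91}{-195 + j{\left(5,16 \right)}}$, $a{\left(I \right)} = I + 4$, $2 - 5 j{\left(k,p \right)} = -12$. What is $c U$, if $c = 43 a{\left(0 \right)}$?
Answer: $\frac{121260}{961} \approx 126.18$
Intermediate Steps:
$j{\left(k,p \right)} = \frac{14}{5}$ ($j{\left(k,p \right)} = \frac{2}{5} - - \frac{12}{5} = \frac{2}{5} + \frac{12}{5} = \frac{14}{5}$)
$a{\left(I \right)} = 4 + I$
$U = \frac{705}{961}$ ($U = \frac{-50 - 91}{-195 + \frac{14}{5}} = - \frac{141}{- \frac{961}{5}} = \left(-141\right) \left(- \frac{5}{961}\right) = \frac{705}{961} \approx 0.73361$)
$c = 172$ ($c = 43 \left(4 + 0\right) = 43 \cdot 4 = 172$)
$c U = 172 \cdot \frac{705}{961} = \frac{121260}{961}$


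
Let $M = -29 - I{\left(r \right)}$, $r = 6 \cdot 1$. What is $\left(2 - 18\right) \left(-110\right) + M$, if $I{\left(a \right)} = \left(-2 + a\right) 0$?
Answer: $1731$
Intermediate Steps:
$r = 6$
$I{\left(a \right)} = 0$
$M = -29$ ($M = -29 - 0 = -29 + 0 = -29$)
$\left(2 - 18\right) \left(-110\right) + M = \left(2 - 18\right) \left(-110\right) - 29 = \left(-16\right) \left(-110\right) - 29 = 1760 - 29 = 1731$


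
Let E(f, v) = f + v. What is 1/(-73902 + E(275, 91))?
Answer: -1/73536 ≈ -1.3599e-5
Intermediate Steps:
1/(-73902 + E(275, 91)) = 1/(-73902 + (275 + 91)) = 1/(-73902 + 366) = 1/(-73536) = -1/73536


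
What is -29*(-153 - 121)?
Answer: 7946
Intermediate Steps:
-29*(-153 - 121) = -29*(-274) = 7946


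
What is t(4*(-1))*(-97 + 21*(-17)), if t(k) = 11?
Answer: -4994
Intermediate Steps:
t(4*(-1))*(-97 + 21*(-17)) = 11*(-97 + 21*(-17)) = 11*(-97 - 357) = 11*(-454) = -4994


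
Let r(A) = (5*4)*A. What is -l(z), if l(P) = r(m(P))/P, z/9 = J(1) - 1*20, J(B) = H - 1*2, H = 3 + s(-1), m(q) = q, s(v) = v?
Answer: -20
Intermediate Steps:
H = 2 (H = 3 - 1 = 2)
r(A) = 20*A
J(B) = 0 (J(B) = 2 - 1*2 = 2 - 2 = 0)
z = -180 (z = 9*(0 - 1*20) = 9*(0 - 20) = 9*(-20) = -180)
l(P) = 20 (l(P) = (20*P)/P = 20)
-l(z) = -1*20 = -20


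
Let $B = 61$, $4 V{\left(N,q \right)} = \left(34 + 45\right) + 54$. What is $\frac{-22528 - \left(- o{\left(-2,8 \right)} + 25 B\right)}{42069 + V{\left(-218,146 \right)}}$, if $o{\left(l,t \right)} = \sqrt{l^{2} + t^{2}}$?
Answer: $- \frac{96212}{168409} + \frac{8 \sqrt{17}}{168409} \approx -0.5711$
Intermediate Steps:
$V{\left(N,q \right)} = \frac{133}{4}$ ($V{\left(N,q \right)} = \frac{\left(34 + 45\right) + 54}{4} = \frac{79 + 54}{4} = \frac{1}{4} \cdot 133 = \frac{133}{4}$)
$\frac{-22528 - \left(- o{\left(-2,8 \right)} + 25 B\right)}{42069 + V{\left(-218,146 \right)}} = \frac{-22528 + \left(\sqrt{\left(-2\right)^{2} + 8^{2}} - 1525\right)}{42069 + \frac{133}{4}} = \frac{-22528 - \left(1525 - \sqrt{4 + 64}\right)}{\frac{168409}{4}} = \left(-22528 - \left(1525 - \sqrt{68}\right)\right) \frac{4}{168409} = \left(-22528 - \left(1525 - 2 \sqrt{17}\right)\right) \frac{4}{168409} = \left(-24053 + 2 \sqrt{17}\right) \frac{4}{168409} = - \frac{96212}{168409} + \frac{8 \sqrt{17}}{168409}$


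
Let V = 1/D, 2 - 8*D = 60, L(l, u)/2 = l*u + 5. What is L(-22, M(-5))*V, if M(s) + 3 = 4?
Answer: 136/29 ≈ 4.6897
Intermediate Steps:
M(s) = 1 (M(s) = -3 + 4 = 1)
L(l, u) = 10 + 2*l*u (L(l, u) = 2*(l*u + 5) = 2*(5 + l*u) = 10 + 2*l*u)
D = -29/4 (D = ¼ - ⅛*60 = ¼ - 15/2 = -29/4 ≈ -7.2500)
V = -4/29 (V = 1/(-29/4) = -4/29 ≈ -0.13793)
L(-22, M(-5))*V = (10 + 2*(-22)*1)*(-4/29) = (10 - 44)*(-4/29) = -34*(-4/29) = 136/29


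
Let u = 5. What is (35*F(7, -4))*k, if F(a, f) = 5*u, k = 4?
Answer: 3500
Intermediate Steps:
F(a, f) = 25 (F(a, f) = 5*5 = 25)
(35*F(7, -4))*k = (35*25)*4 = 875*4 = 3500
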